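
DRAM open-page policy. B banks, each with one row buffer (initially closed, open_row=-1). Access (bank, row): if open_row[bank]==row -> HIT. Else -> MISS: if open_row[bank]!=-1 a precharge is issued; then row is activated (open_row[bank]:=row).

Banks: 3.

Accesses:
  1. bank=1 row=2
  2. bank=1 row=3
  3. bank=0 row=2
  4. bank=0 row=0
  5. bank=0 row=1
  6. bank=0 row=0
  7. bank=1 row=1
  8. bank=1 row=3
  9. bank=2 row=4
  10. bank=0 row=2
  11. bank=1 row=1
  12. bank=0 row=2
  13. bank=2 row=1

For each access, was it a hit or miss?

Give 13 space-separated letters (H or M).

Answer: M M M M M M M M M M M H M

Derivation:
Acc 1: bank1 row2 -> MISS (open row2); precharges=0
Acc 2: bank1 row3 -> MISS (open row3); precharges=1
Acc 3: bank0 row2 -> MISS (open row2); precharges=1
Acc 4: bank0 row0 -> MISS (open row0); precharges=2
Acc 5: bank0 row1 -> MISS (open row1); precharges=3
Acc 6: bank0 row0 -> MISS (open row0); precharges=4
Acc 7: bank1 row1 -> MISS (open row1); precharges=5
Acc 8: bank1 row3 -> MISS (open row3); precharges=6
Acc 9: bank2 row4 -> MISS (open row4); precharges=6
Acc 10: bank0 row2 -> MISS (open row2); precharges=7
Acc 11: bank1 row1 -> MISS (open row1); precharges=8
Acc 12: bank0 row2 -> HIT
Acc 13: bank2 row1 -> MISS (open row1); precharges=9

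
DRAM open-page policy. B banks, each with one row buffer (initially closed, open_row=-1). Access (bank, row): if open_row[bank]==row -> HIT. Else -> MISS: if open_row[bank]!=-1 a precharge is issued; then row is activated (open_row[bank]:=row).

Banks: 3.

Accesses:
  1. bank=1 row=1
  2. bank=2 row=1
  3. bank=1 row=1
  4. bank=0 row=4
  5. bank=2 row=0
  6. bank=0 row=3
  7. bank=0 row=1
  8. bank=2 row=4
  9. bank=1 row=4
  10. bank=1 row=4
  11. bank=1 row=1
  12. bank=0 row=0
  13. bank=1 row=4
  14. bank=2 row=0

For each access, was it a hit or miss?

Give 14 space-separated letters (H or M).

Answer: M M H M M M M M M H M M M M

Derivation:
Acc 1: bank1 row1 -> MISS (open row1); precharges=0
Acc 2: bank2 row1 -> MISS (open row1); precharges=0
Acc 3: bank1 row1 -> HIT
Acc 4: bank0 row4 -> MISS (open row4); precharges=0
Acc 5: bank2 row0 -> MISS (open row0); precharges=1
Acc 6: bank0 row3 -> MISS (open row3); precharges=2
Acc 7: bank0 row1 -> MISS (open row1); precharges=3
Acc 8: bank2 row4 -> MISS (open row4); precharges=4
Acc 9: bank1 row4 -> MISS (open row4); precharges=5
Acc 10: bank1 row4 -> HIT
Acc 11: bank1 row1 -> MISS (open row1); precharges=6
Acc 12: bank0 row0 -> MISS (open row0); precharges=7
Acc 13: bank1 row4 -> MISS (open row4); precharges=8
Acc 14: bank2 row0 -> MISS (open row0); precharges=9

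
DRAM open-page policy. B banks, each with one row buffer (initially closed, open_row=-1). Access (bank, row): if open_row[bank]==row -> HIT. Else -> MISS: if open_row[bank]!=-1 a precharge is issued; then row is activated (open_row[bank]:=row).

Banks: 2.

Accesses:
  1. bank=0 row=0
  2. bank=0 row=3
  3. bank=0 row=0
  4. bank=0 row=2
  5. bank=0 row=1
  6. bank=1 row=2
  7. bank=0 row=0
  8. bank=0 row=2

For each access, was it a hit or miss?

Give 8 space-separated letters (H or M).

Acc 1: bank0 row0 -> MISS (open row0); precharges=0
Acc 2: bank0 row3 -> MISS (open row3); precharges=1
Acc 3: bank0 row0 -> MISS (open row0); precharges=2
Acc 4: bank0 row2 -> MISS (open row2); precharges=3
Acc 5: bank0 row1 -> MISS (open row1); precharges=4
Acc 6: bank1 row2 -> MISS (open row2); precharges=4
Acc 7: bank0 row0 -> MISS (open row0); precharges=5
Acc 8: bank0 row2 -> MISS (open row2); precharges=6

Answer: M M M M M M M M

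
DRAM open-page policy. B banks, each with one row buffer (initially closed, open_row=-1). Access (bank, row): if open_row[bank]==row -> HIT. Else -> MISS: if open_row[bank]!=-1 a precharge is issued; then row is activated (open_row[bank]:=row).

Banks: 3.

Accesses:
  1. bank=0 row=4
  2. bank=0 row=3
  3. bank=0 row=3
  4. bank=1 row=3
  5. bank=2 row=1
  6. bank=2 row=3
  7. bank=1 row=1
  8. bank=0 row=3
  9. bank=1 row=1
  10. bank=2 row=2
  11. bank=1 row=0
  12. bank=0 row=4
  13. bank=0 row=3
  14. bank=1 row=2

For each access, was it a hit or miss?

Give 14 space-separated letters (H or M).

Answer: M M H M M M M H H M M M M M

Derivation:
Acc 1: bank0 row4 -> MISS (open row4); precharges=0
Acc 2: bank0 row3 -> MISS (open row3); precharges=1
Acc 3: bank0 row3 -> HIT
Acc 4: bank1 row3 -> MISS (open row3); precharges=1
Acc 5: bank2 row1 -> MISS (open row1); precharges=1
Acc 6: bank2 row3 -> MISS (open row3); precharges=2
Acc 7: bank1 row1 -> MISS (open row1); precharges=3
Acc 8: bank0 row3 -> HIT
Acc 9: bank1 row1 -> HIT
Acc 10: bank2 row2 -> MISS (open row2); precharges=4
Acc 11: bank1 row0 -> MISS (open row0); precharges=5
Acc 12: bank0 row4 -> MISS (open row4); precharges=6
Acc 13: bank0 row3 -> MISS (open row3); precharges=7
Acc 14: bank1 row2 -> MISS (open row2); precharges=8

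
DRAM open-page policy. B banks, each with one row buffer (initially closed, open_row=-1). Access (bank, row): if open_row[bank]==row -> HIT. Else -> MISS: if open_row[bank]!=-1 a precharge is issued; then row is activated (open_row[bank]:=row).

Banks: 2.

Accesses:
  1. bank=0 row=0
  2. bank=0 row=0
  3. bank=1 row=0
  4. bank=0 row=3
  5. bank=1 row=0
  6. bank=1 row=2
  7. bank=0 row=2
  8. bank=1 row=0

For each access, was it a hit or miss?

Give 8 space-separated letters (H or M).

Answer: M H M M H M M M

Derivation:
Acc 1: bank0 row0 -> MISS (open row0); precharges=0
Acc 2: bank0 row0 -> HIT
Acc 3: bank1 row0 -> MISS (open row0); precharges=0
Acc 4: bank0 row3 -> MISS (open row3); precharges=1
Acc 5: bank1 row0 -> HIT
Acc 6: bank1 row2 -> MISS (open row2); precharges=2
Acc 7: bank0 row2 -> MISS (open row2); precharges=3
Acc 8: bank1 row0 -> MISS (open row0); precharges=4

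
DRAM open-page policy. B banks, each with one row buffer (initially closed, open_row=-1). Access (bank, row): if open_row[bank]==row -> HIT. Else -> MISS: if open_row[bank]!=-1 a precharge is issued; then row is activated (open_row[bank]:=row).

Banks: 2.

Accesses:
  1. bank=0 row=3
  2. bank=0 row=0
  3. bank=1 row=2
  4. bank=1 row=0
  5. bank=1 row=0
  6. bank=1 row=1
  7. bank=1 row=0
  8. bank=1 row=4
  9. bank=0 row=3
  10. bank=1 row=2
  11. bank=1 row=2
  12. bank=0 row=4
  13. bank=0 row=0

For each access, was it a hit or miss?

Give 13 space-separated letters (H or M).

Acc 1: bank0 row3 -> MISS (open row3); precharges=0
Acc 2: bank0 row0 -> MISS (open row0); precharges=1
Acc 3: bank1 row2 -> MISS (open row2); precharges=1
Acc 4: bank1 row0 -> MISS (open row0); precharges=2
Acc 5: bank1 row0 -> HIT
Acc 6: bank1 row1 -> MISS (open row1); precharges=3
Acc 7: bank1 row0 -> MISS (open row0); precharges=4
Acc 8: bank1 row4 -> MISS (open row4); precharges=5
Acc 9: bank0 row3 -> MISS (open row3); precharges=6
Acc 10: bank1 row2 -> MISS (open row2); precharges=7
Acc 11: bank1 row2 -> HIT
Acc 12: bank0 row4 -> MISS (open row4); precharges=8
Acc 13: bank0 row0 -> MISS (open row0); precharges=9

Answer: M M M M H M M M M M H M M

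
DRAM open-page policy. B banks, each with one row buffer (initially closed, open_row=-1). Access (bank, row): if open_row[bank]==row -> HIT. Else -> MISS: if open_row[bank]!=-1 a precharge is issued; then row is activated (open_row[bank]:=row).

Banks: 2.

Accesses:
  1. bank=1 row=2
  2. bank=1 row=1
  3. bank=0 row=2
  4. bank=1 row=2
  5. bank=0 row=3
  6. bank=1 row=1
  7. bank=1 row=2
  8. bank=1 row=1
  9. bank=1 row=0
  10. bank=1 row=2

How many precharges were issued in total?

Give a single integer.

Acc 1: bank1 row2 -> MISS (open row2); precharges=0
Acc 2: bank1 row1 -> MISS (open row1); precharges=1
Acc 3: bank0 row2 -> MISS (open row2); precharges=1
Acc 4: bank1 row2 -> MISS (open row2); precharges=2
Acc 5: bank0 row3 -> MISS (open row3); precharges=3
Acc 6: bank1 row1 -> MISS (open row1); precharges=4
Acc 7: bank1 row2 -> MISS (open row2); precharges=5
Acc 8: bank1 row1 -> MISS (open row1); precharges=6
Acc 9: bank1 row0 -> MISS (open row0); precharges=7
Acc 10: bank1 row2 -> MISS (open row2); precharges=8

Answer: 8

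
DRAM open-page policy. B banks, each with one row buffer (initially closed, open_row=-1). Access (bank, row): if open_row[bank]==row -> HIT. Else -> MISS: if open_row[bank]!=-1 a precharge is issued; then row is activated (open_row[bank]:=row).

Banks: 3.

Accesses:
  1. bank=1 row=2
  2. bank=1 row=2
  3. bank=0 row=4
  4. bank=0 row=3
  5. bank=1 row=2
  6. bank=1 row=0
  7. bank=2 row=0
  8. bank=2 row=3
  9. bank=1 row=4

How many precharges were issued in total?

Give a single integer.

Acc 1: bank1 row2 -> MISS (open row2); precharges=0
Acc 2: bank1 row2 -> HIT
Acc 3: bank0 row4 -> MISS (open row4); precharges=0
Acc 4: bank0 row3 -> MISS (open row3); precharges=1
Acc 5: bank1 row2 -> HIT
Acc 6: bank1 row0 -> MISS (open row0); precharges=2
Acc 7: bank2 row0 -> MISS (open row0); precharges=2
Acc 8: bank2 row3 -> MISS (open row3); precharges=3
Acc 9: bank1 row4 -> MISS (open row4); precharges=4

Answer: 4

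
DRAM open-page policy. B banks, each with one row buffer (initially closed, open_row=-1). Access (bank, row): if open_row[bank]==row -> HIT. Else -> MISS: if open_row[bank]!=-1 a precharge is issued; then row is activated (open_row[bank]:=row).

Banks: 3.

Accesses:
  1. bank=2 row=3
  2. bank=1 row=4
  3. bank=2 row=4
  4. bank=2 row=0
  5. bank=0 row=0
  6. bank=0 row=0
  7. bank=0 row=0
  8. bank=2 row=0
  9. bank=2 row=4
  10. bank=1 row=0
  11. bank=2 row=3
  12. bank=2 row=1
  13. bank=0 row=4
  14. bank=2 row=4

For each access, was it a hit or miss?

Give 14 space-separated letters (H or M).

Acc 1: bank2 row3 -> MISS (open row3); precharges=0
Acc 2: bank1 row4 -> MISS (open row4); precharges=0
Acc 3: bank2 row4 -> MISS (open row4); precharges=1
Acc 4: bank2 row0 -> MISS (open row0); precharges=2
Acc 5: bank0 row0 -> MISS (open row0); precharges=2
Acc 6: bank0 row0 -> HIT
Acc 7: bank0 row0 -> HIT
Acc 8: bank2 row0 -> HIT
Acc 9: bank2 row4 -> MISS (open row4); precharges=3
Acc 10: bank1 row0 -> MISS (open row0); precharges=4
Acc 11: bank2 row3 -> MISS (open row3); precharges=5
Acc 12: bank2 row1 -> MISS (open row1); precharges=6
Acc 13: bank0 row4 -> MISS (open row4); precharges=7
Acc 14: bank2 row4 -> MISS (open row4); precharges=8

Answer: M M M M M H H H M M M M M M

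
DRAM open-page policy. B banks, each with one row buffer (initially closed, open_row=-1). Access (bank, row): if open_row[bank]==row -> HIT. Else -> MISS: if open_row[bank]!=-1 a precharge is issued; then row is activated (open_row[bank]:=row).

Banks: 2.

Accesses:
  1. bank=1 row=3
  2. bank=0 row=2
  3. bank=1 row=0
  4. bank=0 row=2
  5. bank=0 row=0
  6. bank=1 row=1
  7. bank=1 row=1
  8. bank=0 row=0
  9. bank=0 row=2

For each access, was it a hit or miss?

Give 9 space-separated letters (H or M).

Acc 1: bank1 row3 -> MISS (open row3); precharges=0
Acc 2: bank0 row2 -> MISS (open row2); precharges=0
Acc 3: bank1 row0 -> MISS (open row0); precharges=1
Acc 4: bank0 row2 -> HIT
Acc 5: bank0 row0 -> MISS (open row0); precharges=2
Acc 6: bank1 row1 -> MISS (open row1); precharges=3
Acc 7: bank1 row1 -> HIT
Acc 8: bank0 row0 -> HIT
Acc 9: bank0 row2 -> MISS (open row2); precharges=4

Answer: M M M H M M H H M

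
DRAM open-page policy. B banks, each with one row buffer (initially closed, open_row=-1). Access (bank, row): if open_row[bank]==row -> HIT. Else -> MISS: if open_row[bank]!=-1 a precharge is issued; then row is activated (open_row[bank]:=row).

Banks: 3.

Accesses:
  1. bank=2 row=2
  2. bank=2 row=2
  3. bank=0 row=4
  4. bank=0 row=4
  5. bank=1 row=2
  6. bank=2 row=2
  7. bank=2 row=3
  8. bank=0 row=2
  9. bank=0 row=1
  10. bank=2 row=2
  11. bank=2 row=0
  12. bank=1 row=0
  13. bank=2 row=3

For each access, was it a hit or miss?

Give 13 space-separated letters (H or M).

Acc 1: bank2 row2 -> MISS (open row2); precharges=0
Acc 2: bank2 row2 -> HIT
Acc 3: bank0 row4 -> MISS (open row4); precharges=0
Acc 4: bank0 row4 -> HIT
Acc 5: bank1 row2 -> MISS (open row2); precharges=0
Acc 6: bank2 row2 -> HIT
Acc 7: bank2 row3 -> MISS (open row3); precharges=1
Acc 8: bank0 row2 -> MISS (open row2); precharges=2
Acc 9: bank0 row1 -> MISS (open row1); precharges=3
Acc 10: bank2 row2 -> MISS (open row2); precharges=4
Acc 11: bank2 row0 -> MISS (open row0); precharges=5
Acc 12: bank1 row0 -> MISS (open row0); precharges=6
Acc 13: bank2 row3 -> MISS (open row3); precharges=7

Answer: M H M H M H M M M M M M M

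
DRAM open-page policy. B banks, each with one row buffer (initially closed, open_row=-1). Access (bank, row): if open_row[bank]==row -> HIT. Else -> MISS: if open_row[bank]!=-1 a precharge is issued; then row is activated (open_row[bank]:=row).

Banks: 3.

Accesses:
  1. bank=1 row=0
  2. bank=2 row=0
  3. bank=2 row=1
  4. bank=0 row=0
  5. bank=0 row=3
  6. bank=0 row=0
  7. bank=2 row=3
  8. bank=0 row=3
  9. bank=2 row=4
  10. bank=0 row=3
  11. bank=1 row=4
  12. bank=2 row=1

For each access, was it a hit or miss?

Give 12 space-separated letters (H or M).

Acc 1: bank1 row0 -> MISS (open row0); precharges=0
Acc 2: bank2 row0 -> MISS (open row0); precharges=0
Acc 3: bank2 row1 -> MISS (open row1); precharges=1
Acc 4: bank0 row0 -> MISS (open row0); precharges=1
Acc 5: bank0 row3 -> MISS (open row3); precharges=2
Acc 6: bank0 row0 -> MISS (open row0); precharges=3
Acc 7: bank2 row3 -> MISS (open row3); precharges=4
Acc 8: bank0 row3 -> MISS (open row3); precharges=5
Acc 9: bank2 row4 -> MISS (open row4); precharges=6
Acc 10: bank0 row3 -> HIT
Acc 11: bank1 row4 -> MISS (open row4); precharges=7
Acc 12: bank2 row1 -> MISS (open row1); precharges=8

Answer: M M M M M M M M M H M M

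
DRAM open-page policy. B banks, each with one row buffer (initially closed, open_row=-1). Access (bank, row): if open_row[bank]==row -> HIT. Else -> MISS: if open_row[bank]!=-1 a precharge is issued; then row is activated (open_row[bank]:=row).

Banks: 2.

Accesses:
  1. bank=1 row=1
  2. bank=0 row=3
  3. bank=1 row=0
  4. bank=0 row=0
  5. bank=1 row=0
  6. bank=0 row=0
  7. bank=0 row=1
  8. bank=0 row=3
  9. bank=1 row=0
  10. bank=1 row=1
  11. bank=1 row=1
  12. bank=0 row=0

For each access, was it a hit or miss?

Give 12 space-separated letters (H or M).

Answer: M M M M H H M M H M H M

Derivation:
Acc 1: bank1 row1 -> MISS (open row1); precharges=0
Acc 2: bank0 row3 -> MISS (open row3); precharges=0
Acc 3: bank1 row0 -> MISS (open row0); precharges=1
Acc 4: bank0 row0 -> MISS (open row0); precharges=2
Acc 5: bank1 row0 -> HIT
Acc 6: bank0 row0 -> HIT
Acc 7: bank0 row1 -> MISS (open row1); precharges=3
Acc 8: bank0 row3 -> MISS (open row3); precharges=4
Acc 9: bank1 row0 -> HIT
Acc 10: bank1 row1 -> MISS (open row1); precharges=5
Acc 11: bank1 row1 -> HIT
Acc 12: bank0 row0 -> MISS (open row0); precharges=6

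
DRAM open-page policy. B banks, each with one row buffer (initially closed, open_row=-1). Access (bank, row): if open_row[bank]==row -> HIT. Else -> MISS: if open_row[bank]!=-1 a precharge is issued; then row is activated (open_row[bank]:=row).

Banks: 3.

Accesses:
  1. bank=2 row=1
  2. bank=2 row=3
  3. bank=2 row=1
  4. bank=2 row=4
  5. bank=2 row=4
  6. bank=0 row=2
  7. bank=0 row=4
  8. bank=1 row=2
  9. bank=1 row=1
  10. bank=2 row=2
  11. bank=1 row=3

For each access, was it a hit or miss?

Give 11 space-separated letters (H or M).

Acc 1: bank2 row1 -> MISS (open row1); precharges=0
Acc 2: bank2 row3 -> MISS (open row3); precharges=1
Acc 3: bank2 row1 -> MISS (open row1); precharges=2
Acc 4: bank2 row4 -> MISS (open row4); precharges=3
Acc 5: bank2 row4 -> HIT
Acc 6: bank0 row2 -> MISS (open row2); precharges=3
Acc 7: bank0 row4 -> MISS (open row4); precharges=4
Acc 8: bank1 row2 -> MISS (open row2); precharges=4
Acc 9: bank1 row1 -> MISS (open row1); precharges=5
Acc 10: bank2 row2 -> MISS (open row2); precharges=6
Acc 11: bank1 row3 -> MISS (open row3); precharges=7

Answer: M M M M H M M M M M M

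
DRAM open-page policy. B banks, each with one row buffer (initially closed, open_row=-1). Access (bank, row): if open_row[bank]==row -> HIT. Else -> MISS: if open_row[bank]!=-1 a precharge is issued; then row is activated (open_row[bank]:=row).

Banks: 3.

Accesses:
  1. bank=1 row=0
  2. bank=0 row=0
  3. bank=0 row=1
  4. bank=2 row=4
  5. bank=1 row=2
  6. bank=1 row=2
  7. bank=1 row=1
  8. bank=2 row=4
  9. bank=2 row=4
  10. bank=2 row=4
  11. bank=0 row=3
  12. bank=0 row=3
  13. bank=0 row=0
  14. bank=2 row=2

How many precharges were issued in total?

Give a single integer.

Acc 1: bank1 row0 -> MISS (open row0); precharges=0
Acc 2: bank0 row0 -> MISS (open row0); precharges=0
Acc 3: bank0 row1 -> MISS (open row1); precharges=1
Acc 4: bank2 row4 -> MISS (open row4); precharges=1
Acc 5: bank1 row2 -> MISS (open row2); precharges=2
Acc 6: bank1 row2 -> HIT
Acc 7: bank1 row1 -> MISS (open row1); precharges=3
Acc 8: bank2 row4 -> HIT
Acc 9: bank2 row4 -> HIT
Acc 10: bank2 row4 -> HIT
Acc 11: bank0 row3 -> MISS (open row3); precharges=4
Acc 12: bank0 row3 -> HIT
Acc 13: bank0 row0 -> MISS (open row0); precharges=5
Acc 14: bank2 row2 -> MISS (open row2); precharges=6

Answer: 6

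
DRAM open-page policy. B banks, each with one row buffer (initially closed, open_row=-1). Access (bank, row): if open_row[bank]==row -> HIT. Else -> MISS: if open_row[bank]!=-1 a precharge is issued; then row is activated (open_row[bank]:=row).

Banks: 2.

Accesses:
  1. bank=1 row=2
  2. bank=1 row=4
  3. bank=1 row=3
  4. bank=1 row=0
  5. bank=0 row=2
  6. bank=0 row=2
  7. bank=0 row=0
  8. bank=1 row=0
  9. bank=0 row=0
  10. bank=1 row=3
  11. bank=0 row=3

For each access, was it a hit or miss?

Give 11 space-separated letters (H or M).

Acc 1: bank1 row2 -> MISS (open row2); precharges=0
Acc 2: bank1 row4 -> MISS (open row4); precharges=1
Acc 3: bank1 row3 -> MISS (open row3); precharges=2
Acc 4: bank1 row0 -> MISS (open row0); precharges=3
Acc 5: bank0 row2 -> MISS (open row2); precharges=3
Acc 6: bank0 row2 -> HIT
Acc 7: bank0 row0 -> MISS (open row0); precharges=4
Acc 8: bank1 row0 -> HIT
Acc 9: bank0 row0 -> HIT
Acc 10: bank1 row3 -> MISS (open row3); precharges=5
Acc 11: bank0 row3 -> MISS (open row3); precharges=6

Answer: M M M M M H M H H M M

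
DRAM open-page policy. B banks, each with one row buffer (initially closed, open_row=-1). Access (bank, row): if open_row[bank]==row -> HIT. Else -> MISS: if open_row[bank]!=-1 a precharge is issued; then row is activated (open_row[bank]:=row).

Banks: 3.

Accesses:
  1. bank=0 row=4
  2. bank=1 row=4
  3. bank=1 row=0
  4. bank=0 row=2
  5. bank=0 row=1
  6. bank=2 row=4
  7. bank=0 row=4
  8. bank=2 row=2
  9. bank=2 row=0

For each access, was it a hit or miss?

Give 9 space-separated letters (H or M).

Answer: M M M M M M M M M

Derivation:
Acc 1: bank0 row4 -> MISS (open row4); precharges=0
Acc 2: bank1 row4 -> MISS (open row4); precharges=0
Acc 3: bank1 row0 -> MISS (open row0); precharges=1
Acc 4: bank0 row2 -> MISS (open row2); precharges=2
Acc 5: bank0 row1 -> MISS (open row1); precharges=3
Acc 6: bank2 row4 -> MISS (open row4); precharges=3
Acc 7: bank0 row4 -> MISS (open row4); precharges=4
Acc 8: bank2 row2 -> MISS (open row2); precharges=5
Acc 9: bank2 row0 -> MISS (open row0); precharges=6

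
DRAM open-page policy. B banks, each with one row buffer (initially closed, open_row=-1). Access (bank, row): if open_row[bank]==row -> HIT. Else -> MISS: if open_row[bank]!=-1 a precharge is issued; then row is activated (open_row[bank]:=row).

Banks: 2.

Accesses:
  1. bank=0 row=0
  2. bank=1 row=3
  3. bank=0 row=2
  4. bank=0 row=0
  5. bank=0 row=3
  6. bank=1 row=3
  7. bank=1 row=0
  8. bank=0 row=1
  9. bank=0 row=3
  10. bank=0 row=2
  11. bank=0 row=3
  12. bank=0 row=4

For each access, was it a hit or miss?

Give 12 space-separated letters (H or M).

Acc 1: bank0 row0 -> MISS (open row0); precharges=0
Acc 2: bank1 row3 -> MISS (open row3); precharges=0
Acc 3: bank0 row2 -> MISS (open row2); precharges=1
Acc 4: bank0 row0 -> MISS (open row0); precharges=2
Acc 5: bank0 row3 -> MISS (open row3); precharges=3
Acc 6: bank1 row3 -> HIT
Acc 7: bank1 row0 -> MISS (open row0); precharges=4
Acc 8: bank0 row1 -> MISS (open row1); precharges=5
Acc 9: bank0 row3 -> MISS (open row3); precharges=6
Acc 10: bank0 row2 -> MISS (open row2); precharges=7
Acc 11: bank0 row3 -> MISS (open row3); precharges=8
Acc 12: bank0 row4 -> MISS (open row4); precharges=9

Answer: M M M M M H M M M M M M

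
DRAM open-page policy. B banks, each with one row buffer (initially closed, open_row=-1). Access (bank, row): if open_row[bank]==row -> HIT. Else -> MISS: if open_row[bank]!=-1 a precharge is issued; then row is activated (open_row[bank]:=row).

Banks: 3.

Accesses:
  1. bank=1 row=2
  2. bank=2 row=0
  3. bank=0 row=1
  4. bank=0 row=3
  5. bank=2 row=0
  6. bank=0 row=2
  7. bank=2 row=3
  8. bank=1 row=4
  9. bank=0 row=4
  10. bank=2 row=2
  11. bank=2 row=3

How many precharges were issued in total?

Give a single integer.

Acc 1: bank1 row2 -> MISS (open row2); precharges=0
Acc 2: bank2 row0 -> MISS (open row0); precharges=0
Acc 3: bank0 row1 -> MISS (open row1); precharges=0
Acc 4: bank0 row3 -> MISS (open row3); precharges=1
Acc 5: bank2 row0 -> HIT
Acc 6: bank0 row2 -> MISS (open row2); precharges=2
Acc 7: bank2 row3 -> MISS (open row3); precharges=3
Acc 8: bank1 row4 -> MISS (open row4); precharges=4
Acc 9: bank0 row4 -> MISS (open row4); precharges=5
Acc 10: bank2 row2 -> MISS (open row2); precharges=6
Acc 11: bank2 row3 -> MISS (open row3); precharges=7

Answer: 7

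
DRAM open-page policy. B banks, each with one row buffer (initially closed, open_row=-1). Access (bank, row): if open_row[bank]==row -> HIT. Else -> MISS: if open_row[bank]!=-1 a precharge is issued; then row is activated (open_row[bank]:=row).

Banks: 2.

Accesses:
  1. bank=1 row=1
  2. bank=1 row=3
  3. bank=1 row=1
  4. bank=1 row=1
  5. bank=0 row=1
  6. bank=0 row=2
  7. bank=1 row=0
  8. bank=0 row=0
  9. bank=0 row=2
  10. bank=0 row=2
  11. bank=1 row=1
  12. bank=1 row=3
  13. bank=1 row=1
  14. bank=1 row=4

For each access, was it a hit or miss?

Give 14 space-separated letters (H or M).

Acc 1: bank1 row1 -> MISS (open row1); precharges=0
Acc 2: bank1 row3 -> MISS (open row3); precharges=1
Acc 3: bank1 row1 -> MISS (open row1); precharges=2
Acc 4: bank1 row1 -> HIT
Acc 5: bank0 row1 -> MISS (open row1); precharges=2
Acc 6: bank0 row2 -> MISS (open row2); precharges=3
Acc 7: bank1 row0 -> MISS (open row0); precharges=4
Acc 8: bank0 row0 -> MISS (open row0); precharges=5
Acc 9: bank0 row2 -> MISS (open row2); precharges=6
Acc 10: bank0 row2 -> HIT
Acc 11: bank1 row1 -> MISS (open row1); precharges=7
Acc 12: bank1 row3 -> MISS (open row3); precharges=8
Acc 13: bank1 row1 -> MISS (open row1); precharges=9
Acc 14: bank1 row4 -> MISS (open row4); precharges=10

Answer: M M M H M M M M M H M M M M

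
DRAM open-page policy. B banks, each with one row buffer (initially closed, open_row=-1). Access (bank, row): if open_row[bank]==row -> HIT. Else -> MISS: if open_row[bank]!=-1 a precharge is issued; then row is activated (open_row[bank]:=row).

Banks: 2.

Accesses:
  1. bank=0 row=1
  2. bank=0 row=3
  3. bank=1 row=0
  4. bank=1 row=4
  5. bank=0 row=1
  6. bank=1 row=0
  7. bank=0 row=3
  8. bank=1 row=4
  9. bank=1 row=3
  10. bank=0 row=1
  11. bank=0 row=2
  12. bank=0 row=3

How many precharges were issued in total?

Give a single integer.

Answer: 10

Derivation:
Acc 1: bank0 row1 -> MISS (open row1); precharges=0
Acc 2: bank0 row3 -> MISS (open row3); precharges=1
Acc 3: bank1 row0 -> MISS (open row0); precharges=1
Acc 4: bank1 row4 -> MISS (open row4); precharges=2
Acc 5: bank0 row1 -> MISS (open row1); precharges=3
Acc 6: bank1 row0 -> MISS (open row0); precharges=4
Acc 7: bank0 row3 -> MISS (open row3); precharges=5
Acc 8: bank1 row4 -> MISS (open row4); precharges=6
Acc 9: bank1 row3 -> MISS (open row3); precharges=7
Acc 10: bank0 row1 -> MISS (open row1); precharges=8
Acc 11: bank0 row2 -> MISS (open row2); precharges=9
Acc 12: bank0 row3 -> MISS (open row3); precharges=10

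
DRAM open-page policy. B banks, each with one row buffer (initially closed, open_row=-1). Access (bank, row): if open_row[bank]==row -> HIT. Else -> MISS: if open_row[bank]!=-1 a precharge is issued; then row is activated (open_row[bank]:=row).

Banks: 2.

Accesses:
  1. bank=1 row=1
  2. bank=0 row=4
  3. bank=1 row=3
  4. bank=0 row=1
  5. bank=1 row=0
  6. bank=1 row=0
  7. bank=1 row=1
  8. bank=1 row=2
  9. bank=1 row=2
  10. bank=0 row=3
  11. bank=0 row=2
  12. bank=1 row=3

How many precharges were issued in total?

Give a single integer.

Acc 1: bank1 row1 -> MISS (open row1); precharges=0
Acc 2: bank0 row4 -> MISS (open row4); precharges=0
Acc 3: bank1 row3 -> MISS (open row3); precharges=1
Acc 4: bank0 row1 -> MISS (open row1); precharges=2
Acc 5: bank1 row0 -> MISS (open row0); precharges=3
Acc 6: bank1 row0 -> HIT
Acc 7: bank1 row1 -> MISS (open row1); precharges=4
Acc 8: bank1 row2 -> MISS (open row2); precharges=5
Acc 9: bank1 row2 -> HIT
Acc 10: bank0 row3 -> MISS (open row3); precharges=6
Acc 11: bank0 row2 -> MISS (open row2); precharges=7
Acc 12: bank1 row3 -> MISS (open row3); precharges=8

Answer: 8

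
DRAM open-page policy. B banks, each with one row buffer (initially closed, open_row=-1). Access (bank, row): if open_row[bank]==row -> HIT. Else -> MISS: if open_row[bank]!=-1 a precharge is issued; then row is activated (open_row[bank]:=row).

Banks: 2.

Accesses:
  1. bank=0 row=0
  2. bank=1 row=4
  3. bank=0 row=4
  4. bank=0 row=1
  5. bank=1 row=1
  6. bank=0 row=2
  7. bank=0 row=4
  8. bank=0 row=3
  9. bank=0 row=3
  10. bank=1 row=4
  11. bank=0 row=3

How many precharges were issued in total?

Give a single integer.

Acc 1: bank0 row0 -> MISS (open row0); precharges=0
Acc 2: bank1 row4 -> MISS (open row4); precharges=0
Acc 3: bank0 row4 -> MISS (open row4); precharges=1
Acc 4: bank0 row1 -> MISS (open row1); precharges=2
Acc 5: bank1 row1 -> MISS (open row1); precharges=3
Acc 6: bank0 row2 -> MISS (open row2); precharges=4
Acc 7: bank0 row4 -> MISS (open row4); precharges=5
Acc 8: bank0 row3 -> MISS (open row3); precharges=6
Acc 9: bank0 row3 -> HIT
Acc 10: bank1 row4 -> MISS (open row4); precharges=7
Acc 11: bank0 row3 -> HIT

Answer: 7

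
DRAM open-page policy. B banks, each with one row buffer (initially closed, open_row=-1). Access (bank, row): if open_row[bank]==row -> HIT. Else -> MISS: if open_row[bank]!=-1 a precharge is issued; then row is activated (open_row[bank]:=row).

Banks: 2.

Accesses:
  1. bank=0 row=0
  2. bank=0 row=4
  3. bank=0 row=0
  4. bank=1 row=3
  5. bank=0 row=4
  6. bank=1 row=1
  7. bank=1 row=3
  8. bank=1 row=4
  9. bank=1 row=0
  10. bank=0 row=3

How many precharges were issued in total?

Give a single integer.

Acc 1: bank0 row0 -> MISS (open row0); precharges=0
Acc 2: bank0 row4 -> MISS (open row4); precharges=1
Acc 3: bank0 row0 -> MISS (open row0); precharges=2
Acc 4: bank1 row3 -> MISS (open row3); precharges=2
Acc 5: bank0 row4 -> MISS (open row4); precharges=3
Acc 6: bank1 row1 -> MISS (open row1); precharges=4
Acc 7: bank1 row3 -> MISS (open row3); precharges=5
Acc 8: bank1 row4 -> MISS (open row4); precharges=6
Acc 9: bank1 row0 -> MISS (open row0); precharges=7
Acc 10: bank0 row3 -> MISS (open row3); precharges=8

Answer: 8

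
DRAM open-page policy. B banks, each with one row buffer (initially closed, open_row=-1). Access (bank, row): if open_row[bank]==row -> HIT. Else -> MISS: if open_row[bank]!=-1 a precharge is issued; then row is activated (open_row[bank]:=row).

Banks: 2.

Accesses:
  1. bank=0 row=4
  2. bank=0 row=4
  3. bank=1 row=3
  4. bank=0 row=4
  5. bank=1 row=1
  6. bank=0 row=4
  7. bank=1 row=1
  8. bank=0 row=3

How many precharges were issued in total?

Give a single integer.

Acc 1: bank0 row4 -> MISS (open row4); precharges=0
Acc 2: bank0 row4 -> HIT
Acc 3: bank1 row3 -> MISS (open row3); precharges=0
Acc 4: bank0 row4 -> HIT
Acc 5: bank1 row1 -> MISS (open row1); precharges=1
Acc 6: bank0 row4 -> HIT
Acc 7: bank1 row1 -> HIT
Acc 8: bank0 row3 -> MISS (open row3); precharges=2

Answer: 2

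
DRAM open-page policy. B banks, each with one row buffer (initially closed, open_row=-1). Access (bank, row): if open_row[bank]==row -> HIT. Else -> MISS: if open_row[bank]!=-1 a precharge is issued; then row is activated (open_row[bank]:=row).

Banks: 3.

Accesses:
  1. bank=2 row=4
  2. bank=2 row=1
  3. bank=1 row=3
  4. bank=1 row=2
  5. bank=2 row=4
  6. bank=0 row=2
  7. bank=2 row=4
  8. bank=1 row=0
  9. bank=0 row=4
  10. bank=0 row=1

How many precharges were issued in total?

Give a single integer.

Acc 1: bank2 row4 -> MISS (open row4); precharges=0
Acc 2: bank2 row1 -> MISS (open row1); precharges=1
Acc 3: bank1 row3 -> MISS (open row3); precharges=1
Acc 4: bank1 row2 -> MISS (open row2); precharges=2
Acc 5: bank2 row4 -> MISS (open row4); precharges=3
Acc 6: bank0 row2 -> MISS (open row2); precharges=3
Acc 7: bank2 row4 -> HIT
Acc 8: bank1 row0 -> MISS (open row0); precharges=4
Acc 9: bank0 row4 -> MISS (open row4); precharges=5
Acc 10: bank0 row1 -> MISS (open row1); precharges=6

Answer: 6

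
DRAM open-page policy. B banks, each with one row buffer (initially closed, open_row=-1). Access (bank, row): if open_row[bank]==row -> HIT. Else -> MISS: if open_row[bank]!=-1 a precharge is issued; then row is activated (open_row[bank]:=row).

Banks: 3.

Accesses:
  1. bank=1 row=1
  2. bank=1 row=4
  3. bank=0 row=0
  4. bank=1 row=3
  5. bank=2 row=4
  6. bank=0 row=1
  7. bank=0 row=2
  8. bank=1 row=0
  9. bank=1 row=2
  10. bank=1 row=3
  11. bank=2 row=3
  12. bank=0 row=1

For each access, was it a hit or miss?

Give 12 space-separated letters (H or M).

Acc 1: bank1 row1 -> MISS (open row1); precharges=0
Acc 2: bank1 row4 -> MISS (open row4); precharges=1
Acc 3: bank0 row0 -> MISS (open row0); precharges=1
Acc 4: bank1 row3 -> MISS (open row3); precharges=2
Acc 5: bank2 row4 -> MISS (open row4); precharges=2
Acc 6: bank0 row1 -> MISS (open row1); precharges=3
Acc 7: bank0 row2 -> MISS (open row2); precharges=4
Acc 8: bank1 row0 -> MISS (open row0); precharges=5
Acc 9: bank1 row2 -> MISS (open row2); precharges=6
Acc 10: bank1 row3 -> MISS (open row3); precharges=7
Acc 11: bank2 row3 -> MISS (open row3); precharges=8
Acc 12: bank0 row1 -> MISS (open row1); precharges=9

Answer: M M M M M M M M M M M M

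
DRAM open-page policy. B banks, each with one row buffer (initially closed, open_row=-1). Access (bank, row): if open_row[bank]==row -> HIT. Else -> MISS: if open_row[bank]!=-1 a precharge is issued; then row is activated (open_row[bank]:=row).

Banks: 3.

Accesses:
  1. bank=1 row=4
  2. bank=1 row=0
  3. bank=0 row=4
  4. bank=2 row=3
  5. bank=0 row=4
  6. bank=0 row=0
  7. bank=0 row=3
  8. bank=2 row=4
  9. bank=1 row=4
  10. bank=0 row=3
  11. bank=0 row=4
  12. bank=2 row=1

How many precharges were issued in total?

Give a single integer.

Answer: 7

Derivation:
Acc 1: bank1 row4 -> MISS (open row4); precharges=0
Acc 2: bank1 row0 -> MISS (open row0); precharges=1
Acc 3: bank0 row4 -> MISS (open row4); precharges=1
Acc 4: bank2 row3 -> MISS (open row3); precharges=1
Acc 5: bank0 row4 -> HIT
Acc 6: bank0 row0 -> MISS (open row0); precharges=2
Acc 7: bank0 row3 -> MISS (open row3); precharges=3
Acc 8: bank2 row4 -> MISS (open row4); precharges=4
Acc 9: bank1 row4 -> MISS (open row4); precharges=5
Acc 10: bank0 row3 -> HIT
Acc 11: bank0 row4 -> MISS (open row4); precharges=6
Acc 12: bank2 row1 -> MISS (open row1); precharges=7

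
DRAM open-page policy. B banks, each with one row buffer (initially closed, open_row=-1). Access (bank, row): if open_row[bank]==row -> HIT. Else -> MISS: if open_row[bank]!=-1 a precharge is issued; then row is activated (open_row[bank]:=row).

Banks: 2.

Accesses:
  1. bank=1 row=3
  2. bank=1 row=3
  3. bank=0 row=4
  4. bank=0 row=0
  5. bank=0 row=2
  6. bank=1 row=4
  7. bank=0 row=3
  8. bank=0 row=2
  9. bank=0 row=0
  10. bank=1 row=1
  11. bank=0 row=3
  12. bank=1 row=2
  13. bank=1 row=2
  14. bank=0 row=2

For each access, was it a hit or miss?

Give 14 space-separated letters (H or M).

Answer: M H M M M M M M M M M M H M

Derivation:
Acc 1: bank1 row3 -> MISS (open row3); precharges=0
Acc 2: bank1 row3 -> HIT
Acc 3: bank0 row4 -> MISS (open row4); precharges=0
Acc 4: bank0 row0 -> MISS (open row0); precharges=1
Acc 5: bank0 row2 -> MISS (open row2); precharges=2
Acc 6: bank1 row4 -> MISS (open row4); precharges=3
Acc 7: bank0 row3 -> MISS (open row3); precharges=4
Acc 8: bank0 row2 -> MISS (open row2); precharges=5
Acc 9: bank0 row0 -> MISS (open row0); precharges=6
Acc 10: bank1 row1 -> MISS (open row1); precharges=7
Acc 11: bank0 row3 -> MISS (open row3); precharges=8
Acc 12: bank1 row2 -> MISS (open row2); precharges=9
Acc 13: bank1 row2 -> HIT
Acc 14: bank0 row2 -> MISS (open row2); precharges=10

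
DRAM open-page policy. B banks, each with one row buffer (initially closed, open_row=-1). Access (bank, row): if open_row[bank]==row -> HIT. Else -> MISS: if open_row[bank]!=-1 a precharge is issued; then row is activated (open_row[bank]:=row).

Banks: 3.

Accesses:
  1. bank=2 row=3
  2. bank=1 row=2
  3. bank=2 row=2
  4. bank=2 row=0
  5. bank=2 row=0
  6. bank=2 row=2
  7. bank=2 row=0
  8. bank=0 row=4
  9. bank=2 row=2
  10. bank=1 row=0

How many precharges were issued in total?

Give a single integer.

Acc 1: bank2 row3 -> MISS (open row3); precharges=0
Acc 2: bank1 row2 -> MISS (open row2); precharges=0
Acc 3: bank2 row2 -> MISS (open row2); precharges=1
Acc 4: bank2 row0 -> MISS (open row0); precharges=2
Acc 5: bank2 row0 -> HIT
Acc 6: bank2 row2 -> MISS (open row2); precharges=3
Acc 7: bank2 row0 -> MISS (open row0); precharges=4
Acc 8: bank0 row4 -> MISS (open row4); precharges=4
Acc 9: bank2 row2 -> MISS (open row2); precharges=5
Acc 10: bank1 row0 -> MISS (open row0); precharges=6

Answer: 6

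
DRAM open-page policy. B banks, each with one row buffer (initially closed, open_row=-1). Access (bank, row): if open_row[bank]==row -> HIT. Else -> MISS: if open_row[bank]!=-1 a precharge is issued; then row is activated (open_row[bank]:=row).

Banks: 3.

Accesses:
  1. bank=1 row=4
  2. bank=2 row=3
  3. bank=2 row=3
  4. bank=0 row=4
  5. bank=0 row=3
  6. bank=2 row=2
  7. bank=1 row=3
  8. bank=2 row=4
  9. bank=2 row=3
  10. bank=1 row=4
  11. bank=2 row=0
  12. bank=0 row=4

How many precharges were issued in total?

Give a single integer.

Acc 1: bank1 row4 -> MISS (open row4); precharges=0
Acc 2: bank2 row3 -> MISS (open row3); precharges=0
Acc 3: bank2 row3 -> HIT
Acc 4: bank0 row4 -> MISS (open row4); precharges=0
Acc 5: bank0 row3 -> MISS (open row3); precharges=1
Acc 6: bank2 row2 -> MISS (open row2); precharges=2
Acc 7: bank1 row3 -> MISS (open row3); precharges=3
Acc 8: bank2 row4 -> MISS (open row4); precharges=4
Acc 9: bank2 row3 -> MISS (open row3); precharges=5
Acc 10: bank1 row4 -> MISS (open row4); precharges=6
Acc 11: bank2 row0 -> MISS (open row0); precharges=7
Acc 12: bank0 row4 -> MISS (open row4); precharges=8

Answer: 8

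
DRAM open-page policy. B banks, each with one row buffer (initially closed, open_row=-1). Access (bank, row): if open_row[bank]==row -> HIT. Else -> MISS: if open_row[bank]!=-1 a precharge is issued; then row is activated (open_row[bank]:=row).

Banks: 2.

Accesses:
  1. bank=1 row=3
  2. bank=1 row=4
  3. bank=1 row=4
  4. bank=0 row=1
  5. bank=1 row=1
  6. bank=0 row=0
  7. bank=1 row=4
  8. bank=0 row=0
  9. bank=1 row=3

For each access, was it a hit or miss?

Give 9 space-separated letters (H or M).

Answer: M M H M M M M H M

Derivation:
Acc 1: bank1 row3 -> MISS (open row3); precharges=0
Acc 2: bank1 row4 -> MISS (open row4); precharges=1
Acc 3: bank1 row4 -> HIT
Acc 4: bank0 row1 -> MISS (open row1); precharges=1
Acc 5: bank1 row1 -> MISS (open row1); precharges=2
Acc 6: bank0 row0 -> MISS (open row0); precharges=3
Acc 7: bank1 row4 -> MISS (open row4); precharges=4
Acc 8: bank0 row0 -> HIT
Acc 9: bank1 row3 -> MISS (open row3); precharges=5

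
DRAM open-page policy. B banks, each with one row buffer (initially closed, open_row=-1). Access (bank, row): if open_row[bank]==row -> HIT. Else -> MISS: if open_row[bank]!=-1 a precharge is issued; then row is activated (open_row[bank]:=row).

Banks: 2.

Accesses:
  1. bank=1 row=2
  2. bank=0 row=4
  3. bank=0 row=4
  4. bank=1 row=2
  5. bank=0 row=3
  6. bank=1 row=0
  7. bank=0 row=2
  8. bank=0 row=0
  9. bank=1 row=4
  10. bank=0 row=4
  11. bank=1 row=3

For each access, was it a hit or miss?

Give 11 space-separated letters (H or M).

Acc 1: bank1 row2 -> MISS (open row2); precharges=0
Acc 2: bank0 row4 -> MISS (open row4); precharges=0
Acc 3: bank0 row4 -> HIT
Acc 4: bank1 row2 -> HIT
Acc 5: bank0 row3 -> MISS (open row3); precharges=1
Acc 6: bank1 row0 -> MISS (open row0); precharges=2
Acc 7: bank0 row2 -> MISS (open row2); precharges=3
Acc 8: bank0 row0 -> MISS (open row0); precharges=4
Acc 9: bank1 row4 -> MISS (open row4); precharges=5
Acc 10: bank0 row4 -> MISS (open row4); precharges=6
Acc 11: bank1 row3 -> MISS (open row3); precharges=7

Answer: M M H H M M M M M M M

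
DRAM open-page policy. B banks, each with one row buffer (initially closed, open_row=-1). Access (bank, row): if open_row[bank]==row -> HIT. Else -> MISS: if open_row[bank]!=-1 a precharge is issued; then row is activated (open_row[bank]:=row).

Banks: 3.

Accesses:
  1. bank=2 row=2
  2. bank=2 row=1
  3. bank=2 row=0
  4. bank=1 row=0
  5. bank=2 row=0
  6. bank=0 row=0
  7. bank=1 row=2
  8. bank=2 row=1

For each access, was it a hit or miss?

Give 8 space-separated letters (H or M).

Acc 1: bank2 row2 -> MISS (open row2); precharges=0
Acc 2: bank2 row1 -> MISS (open row1); precharges=1
Acc 3: bank2 row0 -> MISS (open row0); precharges=2
Acc 4: bank1 row0 -> MISS (open row0); precharges=2
Acc 5: bank2 row0 -> HIT
Acc 6: bank0 row0 -> MISS (open row0); precharges=2
Acc 7: bank1 row2 -> MISS (open row2); precharges=3
Acc 8: bank2 row1 -> MISS (open row1); precharges=4

Answer: M M M M H M M M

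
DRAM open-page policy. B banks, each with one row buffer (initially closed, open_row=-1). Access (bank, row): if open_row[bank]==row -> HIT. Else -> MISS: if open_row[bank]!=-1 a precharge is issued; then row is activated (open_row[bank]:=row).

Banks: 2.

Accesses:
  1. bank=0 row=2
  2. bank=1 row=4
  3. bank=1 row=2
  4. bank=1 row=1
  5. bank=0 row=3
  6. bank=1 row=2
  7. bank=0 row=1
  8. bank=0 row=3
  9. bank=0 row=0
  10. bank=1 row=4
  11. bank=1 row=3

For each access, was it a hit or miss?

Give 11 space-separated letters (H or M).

Acc 1: bank0 row2 -> MISS (open row2); precharges=0
Acc 2: bank1 row4 -> MISS (open row4); precharges=0
Acc 3: bank1 row2 -> MISS (open row2); precharges=1
Acc 4: bank1 row1 -> MISS (open row1); precharges=2
Acc 5: bank0 row3 -> MISS (open row3); precharges=3
Acc 6: bank1 row2 -> MISS (open row2); precharges=4
Acc 7: bank0 row1 -> MISS (open row1); precharges=5
Acc 8: bank0 row3 -> MISS (open row3); precharges=6
Acc 9: bank0 row0 -> MISS (open row0); precharges=7
Acc 10: bank1 row4 -> MISS (open row4); precharges=8
Acc 11: bank1 row3 -> MISS (open row3); precharges=9

Answer: M M M M M M M M M M M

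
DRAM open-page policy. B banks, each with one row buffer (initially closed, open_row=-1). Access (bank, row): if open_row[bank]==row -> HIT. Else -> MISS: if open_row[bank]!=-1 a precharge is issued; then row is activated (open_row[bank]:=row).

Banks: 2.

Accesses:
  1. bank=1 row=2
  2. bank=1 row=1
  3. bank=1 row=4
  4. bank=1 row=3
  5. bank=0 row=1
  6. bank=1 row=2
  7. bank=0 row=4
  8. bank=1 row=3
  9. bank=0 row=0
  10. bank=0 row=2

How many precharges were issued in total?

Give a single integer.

Answer: 8

Derivation:
Acc 1: bank1 row2 -> MISS (open row2); precharges=0
Acc 2: bank1 row1 -> MISS (open row1); precharges=1
Acc 3: bank1 row4 -> MISS (open row4); precharges=2
Acc 4: bank1 row3 -> MISS (open row3); precharges=3
Acc 5: bank0 row1 -> MISS (open row1); precharges=3
Acc 6: bank1 row2 -> MISS (open row2); precharges=4
Acc 7: bank0 row4 -> MISS (open row4); precharges=5
Acc 8: bank1 row3 -> MISS (open row3); precharges=6
Acc 9: bank0 row0 -> MISS (open row0); precharges=7
Acc 10: bank0 row2 -> MISS (open row2); precharges=8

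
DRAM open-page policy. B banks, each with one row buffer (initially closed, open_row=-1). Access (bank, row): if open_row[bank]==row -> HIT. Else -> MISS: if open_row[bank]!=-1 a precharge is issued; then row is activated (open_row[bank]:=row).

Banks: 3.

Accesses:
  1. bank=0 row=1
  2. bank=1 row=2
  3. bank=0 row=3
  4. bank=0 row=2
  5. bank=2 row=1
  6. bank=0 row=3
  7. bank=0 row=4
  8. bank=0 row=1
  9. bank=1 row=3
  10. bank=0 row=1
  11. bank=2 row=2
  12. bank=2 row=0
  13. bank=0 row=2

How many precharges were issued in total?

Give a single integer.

Acc 1: bank0 row1 -> MISS (open row1); precharges=0
Acc 2: bank1 row2 -> MISS (open row2); precharges=0
Acc 3: bank0 row3 -> MISS (open row3); precharges=1
Acc 4: bank0 row2 -> MISS (open row2); precharges=2
Acc 5: bank2 row1 -> MISS (open row1); precharges=2
Acc 6: bank0 row3 -> MISS (open row3); precharges=3
Acc 7: bank0 row4 -> MISS (open row4); precharges=4
Acc 8: bank0 row1 -> MISS (open row1); precharges=5
Acc 9: bank1 row3 -> MISS (open row3); precharges=6
Acc 10: bank0 row1 -> HIT
Acc 11: bank2 row2 -> MISS (open row2); precharges=7
Acc 12: bank2 row0 -> MISS (open row0); precharges=8
Acc 13: bank0 row2 -> MISS (open row2); precharges=9

Answer: 9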